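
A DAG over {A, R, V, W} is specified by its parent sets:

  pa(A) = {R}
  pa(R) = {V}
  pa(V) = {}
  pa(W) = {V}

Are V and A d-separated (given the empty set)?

There is one path between V and A:
Path 1: V → R → A
  R is a chain and R is not conditioned on — no node blocks this path, so it is active.
At least one path is unblocked, so d-separation fails.

No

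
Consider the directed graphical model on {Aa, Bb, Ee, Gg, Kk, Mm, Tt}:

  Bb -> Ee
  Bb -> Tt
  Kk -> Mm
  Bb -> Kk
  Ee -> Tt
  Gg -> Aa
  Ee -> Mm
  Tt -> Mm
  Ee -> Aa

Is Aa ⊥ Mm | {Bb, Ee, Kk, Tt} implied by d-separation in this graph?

We examine all 5 paths between Aa and Mm:
  1. Aa ← Ee → Mm — Ee:fork[blocks] ⇒ blocked
  2. Aa ← Ee ← Bb → Kk → Mm — Ee:chain[blocks]; Bb:fork[blocks]; Kk:chain[blocks] ⇒ blocked
  3. Aa ← Ee ← Bb → Tt → Mm — Ee:chain[blocks]; Bb:fork[blocks]; Tt:chain[blocks] ⇒ blocked
  4. Aa ← Ee → Tt → Mm — Ee:fork[blocks]; Tt:chain[blocks] ⇒ blocked
  5. Aa ← Ee → Tt ← Bb → Kk → Mm — Ee:fork[blocks]; Tt:collider[open]; Bb:fork[blocks]; Kk:chain[blocks] ⇒ blocked
Since every path is blocked, d-separation holds.

Yes — Aa and Mm are d-separated given {Bb, Ee, Kk, Tt}.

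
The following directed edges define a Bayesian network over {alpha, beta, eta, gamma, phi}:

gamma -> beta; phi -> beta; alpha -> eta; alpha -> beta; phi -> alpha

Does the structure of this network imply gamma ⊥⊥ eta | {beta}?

There are 2 undirected paths between gamma and eta; checking each against the conditioning set {beta}:
  1. gamma → beta ← alpha → eta — beta:collider[open]; alpha:fork[open] ⇒ active
  2. gamma → beta ← phi → alpha → eta — beta:collider[open]; phi:fork[open]; alpha:chain[open] ⇒ active
Because an active path exists, gamma and eta are not d-separated.

No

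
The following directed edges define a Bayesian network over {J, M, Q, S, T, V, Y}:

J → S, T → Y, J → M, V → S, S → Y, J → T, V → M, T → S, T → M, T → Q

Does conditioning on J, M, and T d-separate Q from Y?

Yes

We examine all 6 paths between Q and Y:
  1. Q ← T → S → Y — T:fork[blocks]; S:chain[open] ⇒ blocked
  2. Q ← T → M ← V → S → Y — T:fork[blocks]; M:collider[open]; V:fork[open]; S:chain[open] ⇒ blocked
  3. Q ← T → M ← J → S → Y — T:fork[blocks]; M:collider[open]; J:fork[blocks]; S:chain[open] ⇒ blocked
  4. Q ← T → Y — T:fork[blocks] ⇒ blocked
  5. Q ← T ← J → S → Y — T:chain[blocks]; J:fork[blocks]; S:chain[open] ⇒ blocked
  6. Q ← T ← J → M ← V → S → Y — T:chain[blocks]; J:fork[blocks]; M:collider[open]; V:fork[open]; S:chain[open] ⇒ blocked
Every path is blocked, so Q and Y are d-separated given {J, M, T}.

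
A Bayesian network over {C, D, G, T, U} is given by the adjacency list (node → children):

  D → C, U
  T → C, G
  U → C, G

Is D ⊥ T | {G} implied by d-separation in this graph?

No

4 paths connect D and T; each must be blocked for d-separation to hold:
Path 1: D → C ← T
  C is a collider here and neither C nor any of its descendants is conditioned on, so the collider stays closed — the path is blocked at C.
Path 2: D → C ← U → G ← T
  C is a collider here and neither C nor any of its descendants is conditioned on, so the collider stays closed — the path is blocked at C.
Path 3: D → U → C ← T
  C is a collider here and neither C nor any of its descendants is conditioned on, so the collider stays closed — the path is blocked at C.
Path 4: D → U → G ← T
  U is a chain and U is not conditioned on; G is a collider and G is conditioned on, which opens it — no node blocks this path, so it is active.
At least one path is unblocked, so d-separation fails.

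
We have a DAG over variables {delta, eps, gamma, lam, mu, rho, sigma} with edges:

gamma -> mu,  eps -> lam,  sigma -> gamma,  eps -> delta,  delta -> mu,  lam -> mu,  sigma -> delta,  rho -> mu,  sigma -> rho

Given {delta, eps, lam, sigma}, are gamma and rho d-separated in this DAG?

Yes

We examine all 6 paths between gamma and rho:
  1. gamma → mu ← delta ← sigma → rho — mu:collider[blocks]; delta:chain[blocks]; sigma:fork[blocks] ⇒ blocked
  2. gamma → mu ← rho — mu:collider[blocks] ⇒ blocked
  3. gamma → mu ← lam ← eps → delta ← sigma → rho — mu:collider[blocks]; lam:chain[blocks]; eps:fork[blocks]; delta:collider[open]; sigma:fork[blocks] ⇒ blocked
  4. gamma ← sigma → delta → mu ← rho — sigma:fork[blocks]; delta:chain[blocks]; mu:collider[blocks] ⇒ blocked
  5. gamma ← sigma → delta ← eps → lam → mu ← rho — sigma:fork[blocks]; delta:collider[open]; eps:fork[blocks]; lam:chain[blocks]; mu:collider[blocks] ⇒ blocked
  6. gamma ← sigma → rho — sigma:fork[blocks] ⇒ blocked
Since every path is blocked, d-separation holds.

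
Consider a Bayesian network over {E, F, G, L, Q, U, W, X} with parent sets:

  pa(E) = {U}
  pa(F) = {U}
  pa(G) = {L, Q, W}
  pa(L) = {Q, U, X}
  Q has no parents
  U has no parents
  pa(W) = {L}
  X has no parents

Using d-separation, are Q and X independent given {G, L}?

Enumerating the 3 paths from Q to X and testing each for blocking by {G, L}:
Path 1: Q → G ← L ← X
  L is a chain here and L is conditioned on, so the path is blocked at L.
Path 2: Q → G ← W ← L ← X
  L is a chain here and L is conditioned on, so the path is blocked at L.
Path 3: Q → L ← X
  L is a collider and L is conditioned on, which opens it — no node blocks this path, so it is active.
At least one path is unblocked, so d-separation fails.

No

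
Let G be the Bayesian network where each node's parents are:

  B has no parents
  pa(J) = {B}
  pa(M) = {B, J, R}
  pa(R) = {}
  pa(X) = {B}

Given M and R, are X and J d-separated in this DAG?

We examine all 2 paths between X and J:
Path 1: X ← B → J
  B is a fork and B is not conditioned on — no node blocks this path, so it is active.
Path 2: X ← B → M ← J
  B is a fork and B is not conditioned on; M is a collider and M is conditioned on, which opens it — no node blocks this path, so it is active.
At least one path is unblocked, so d-separation fails.

No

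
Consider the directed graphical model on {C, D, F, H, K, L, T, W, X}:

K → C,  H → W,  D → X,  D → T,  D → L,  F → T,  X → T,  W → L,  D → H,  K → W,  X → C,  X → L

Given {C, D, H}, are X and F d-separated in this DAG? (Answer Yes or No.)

Yes

6 paths connect X and F; each must be blocked for d-separation to hold:
Path 1: X ← D → T ← F
  D is a fork here and D is conditioned on, so the path is blocked at D.
Path 2: X → T ← F
  T is a collider here and neither T nor any of its descendants is conditioned on, so the collider stays closed — the path is blocked at T.
Path 3: X → C ← K → W ← H ← D → T ← F
  W is a collider here and neither W nor any of its descendants is conditioned on, so the collider stays closed — the path is blocked at W.
Path 4: X → C ← K → W → L ← D → T ← F
  L is a collider here and neither L nor any of its descendants is conditioned on, so the collider stays closed — the path is blocked at L.
Path 5: X → L ← D → T ← F
  L is a collider here and neither L nor any of its descendants is conditioned on, so the collider stays closed — the path is blocked at L.
Path 6: X → L ← W ← H ← D → T ← F
  L is a collider here and neither L nor any of its descendants is conditioned on, so the collider stays closed — the path is blocked at L.
Every path is blocked, so X and F are d-separated given {C, D, H}.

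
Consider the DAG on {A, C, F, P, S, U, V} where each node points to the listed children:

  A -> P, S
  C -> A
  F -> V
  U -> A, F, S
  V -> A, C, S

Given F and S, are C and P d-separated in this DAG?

There are 6 undirected paths between C and P; checking each against the conditioning set {F, S}:
  1. C → A → P — A:chain[open] ⇒ active
  2. C ← V ← F ← U → A → P — V:chain[open]; F:chain[blocks]; U:fork[open]; A:chain[open] ⇒ blocked
  3. C ← V ← F ← U → S ← A → P — V:chain[open]; F:chain[blocks]; U:fork[open]; S:collider[open]; A:fork[open] ⇒ blocked
  4. C ← V → A → P — V:fork[open]; A:chain[open] ⇒ active
  5. C ← V → S ← A → P — V:fork[open]; S:collider[open]; A:fork[open] ⇒ active
  6. C ← V → S ← U → A → P — V:fork[open]; S:collider[open]; U:fork[open]; A:chain[open] ⇒ active
At least one path is unblocked, so d-separation fails.

No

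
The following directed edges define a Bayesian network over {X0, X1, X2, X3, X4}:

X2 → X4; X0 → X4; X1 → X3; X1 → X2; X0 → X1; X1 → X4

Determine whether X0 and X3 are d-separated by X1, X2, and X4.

Yes — X0 and X3 are d-separated given {X1, X2, X4}.

We examine all 3 paths between X0 and X3:
Path 1: X0 → X1 → X3
  X1 is a chain here and X1 is conditioned on, so the path is blocked at X1.
Path 2: X0 → X4 ← X2 ← X1 → X3
  X2 is a chain here and X2 is conditioned on, so the path is blocked at X2.
Path 3: X0 → X4 ← X1 → X3
  X1 is a fork here and X1 is conditioned on, so the path is blocked at X1.
Every path is blocked, so X0 and X3 are d-separated given {X1, X2, X4}.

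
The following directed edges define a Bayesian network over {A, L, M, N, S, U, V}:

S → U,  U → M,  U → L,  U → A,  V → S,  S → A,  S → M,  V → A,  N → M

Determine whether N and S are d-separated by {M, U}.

No

There are 4 undirected paths between N and S; checking each against the conditioning set {M, U}:
Path 1: N → M ← U → A ← V → S
  U is a fork here and U is conditioned on, so the path is blocked at U.
Path 2: N → M ← U → A ← S
  U is a fork here and U is conditioned on, so the path is blocked at U.
Path 3: N → M ← U ← S
  U is a chain here and U is conditioned on, so the path is blocked at U.
Path 4: N → M ← S
  M is a collider and M is conditioned on, which opens it — no node blocks this path, so it is active.
At least one path is unblocked, so d-separation fails.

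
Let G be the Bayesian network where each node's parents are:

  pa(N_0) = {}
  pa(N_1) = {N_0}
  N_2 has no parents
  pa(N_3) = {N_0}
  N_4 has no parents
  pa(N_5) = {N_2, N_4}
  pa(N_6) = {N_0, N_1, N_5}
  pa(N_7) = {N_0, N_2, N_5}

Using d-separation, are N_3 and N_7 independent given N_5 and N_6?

No

We examine all 5 paths between N_3 and N_7:
  1. N_3 ← N_0 → N_6 ← N_5 ← N_2 → N_7 — N_0:fork[open]; N_6:collider[open]; N_5:chain[blocks]; N_2:fork[open] ⇒ blocked
  2. N_3 ← N_0 → N_6 ← N_5 → N_7 — N_0:fork[open]; N_6:collider[open]; N_5:fork[blocks] ⇒ blocked
  3. N_3 ← N_0 → N_7 — N_0:fork[open] ⇒ active
  4. N_3 ← N_0 → N_1 → N_6 ← N_5 ← N_2 → N_7 — N_0:fork[open]; N_1:chain[open]; N_6:collider[open]; N_5:chain[blocks]; N_2:fork[open] ⇒ blocked
  5. N_3 ← N_0 → N_1 → N_6 ← N_5 → N_7 — N_0:fork[open]; N_1:chain[open]; N_6:collider[open]; N_5:fork[blocks] ⇒ blocked
At least one path is unblocked, so d-separation fails.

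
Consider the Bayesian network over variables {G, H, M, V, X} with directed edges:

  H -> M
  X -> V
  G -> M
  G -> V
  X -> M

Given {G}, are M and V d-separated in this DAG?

No

2 paths connect M and V; each must be blocked for d-separation to hold:
Path 1: M ← X → V
  X is a fork and X is not conditioned on — no node blocks this path, so it is active.
Path 2: M ← G → V
  G is a fork here and G is conditioned on, so the path is blocked at G.
Because an active path exists, M and V are not d-separated.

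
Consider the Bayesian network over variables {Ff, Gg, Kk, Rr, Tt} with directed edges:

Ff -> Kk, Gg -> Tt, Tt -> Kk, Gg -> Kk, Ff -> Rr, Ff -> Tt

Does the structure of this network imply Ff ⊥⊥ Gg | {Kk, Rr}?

Enumerating the 4 paths from Ff to Gg and testing each for blocking by {Kk, Rr}:
Path 1: Ff → Tt → Kk ← Gg
  Tt is a chain and Tt is not conditioned on; Kk is a collider and Kk is conditioned on, which opens it — no node blocks this path, so it is active.
Path 2: Ff → Tt ← Gg
  Tt is a collider and its descendant Kk is conditioned on, which opens it — no node blocks this path, so it is active.
Path 3: Ff → Kk ← Tt ← Gg
  Kk is a collider and Kk is conditioned on, which opens it; Tt is a chain and Tt is not conditioned on — no node blocks this path, so it is active.
Path 4: Ff → Kk ← Gg
  Kk is a collider and Kk is conditioned on, which opens it — no node blocks this path, so it is active.
At least one path is unblocked, so d-separation fails.

No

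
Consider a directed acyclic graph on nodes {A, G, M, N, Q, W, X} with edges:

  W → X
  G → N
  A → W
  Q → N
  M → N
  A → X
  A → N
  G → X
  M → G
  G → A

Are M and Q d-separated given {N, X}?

Enumerating the 5 paths from M to Q and testing each for blocking by {N, X}:
Path 1: M → G → A → N ← Q
  G is a chain and G is not conditioned on; A is a chain and A is not conditioned on; N is a collider and N is conditioned on, which opens it — no node blocks this path, so it is active.
Path 2: M → G → X ← A → N ← Q
  G is a chain and G is not conditioned on; X is a collider and X is conditioned on, which opens it; A is a fork and A is not conditioned on; N is a collider and N is conditioned on, which opens it — no node blocks this path, so it is active.
Path 3: M → G → X ← W ← A → N ← Q
  G is a chain and G is not conditioned on; X is a collider and X is conditioned on, which opens it; W is a chain and W is not conditioned on; A is a fork and A is not conditioned on; N is a collider and N is conditioned on, which opens it — no node blocks this path, so it is active.
Path 4: M → G → N ← Q
  G is a chain and G is not conditioned on; N is a collider and N is conditioned on, which opens it — no node blocks this path, so it is active.
Path 5: M → N ← Q
  N is a collider and N is conditioned on, which opens it — no node blocks this path, so it is active.
Since the path M → G → A → N ← Q is active, M and Q are not d-separated given {N, X}.

No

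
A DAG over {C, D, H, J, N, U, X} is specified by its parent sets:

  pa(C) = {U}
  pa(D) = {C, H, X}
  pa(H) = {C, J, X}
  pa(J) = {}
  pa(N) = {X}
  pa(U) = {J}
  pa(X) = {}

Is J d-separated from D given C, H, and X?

Yes

Enumerating the 6 paths from J to D and testing each for blocking by {C, H, X}:
Path 1: J → U → C → H → D
  C is a chain here and C is conditioned on, so the path is blocked at C.
Path 2: J → U → C → H ← X → D
  C is a chain here and C is conditioned on, so the path is blocked at C.
Path 3: J → U → C → D
  C is a chain here and C is conditioned on, so the path is blocked at C.
Path 4: J → H ← C → D
  C is a fork here and C is conditioned on, so the path is blocked at C.
Path 5: J → H → D
  H is a chain here and H is conditioned on, so the path is blocked at H.
Path 6: J → H ← X → D
  X is a fork here and X is conditioned on, so the path is blocked at X.
Every path is blocked, so J and D are d-separated given {C, H, X}.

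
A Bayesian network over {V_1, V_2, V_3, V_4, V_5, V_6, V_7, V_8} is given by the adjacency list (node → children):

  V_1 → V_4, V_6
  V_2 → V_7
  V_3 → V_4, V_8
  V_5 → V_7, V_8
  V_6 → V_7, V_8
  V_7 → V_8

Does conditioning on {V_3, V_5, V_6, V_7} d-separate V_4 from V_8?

Yes — V_4 and V_8 are d-separated given {V_3, V_5, V_6, V_7}.

There are 4 undirected paths between V_4 and V_8; checking each against the conditioning set {V_3, V_5, V_6, V_7}:
Path 1: V_4 ← V_3 → V_8
  V_3 is a fork here and V_3 is conditioned on, so the path is blocked at V_3.
Path 2: V_4 ← V_1 → V_6 → V_8
  V_6 is a chain here and V_6 is conditioned on, so the path is blocked at V_6.
Path 3: V_4 ← V_1 → V_6 → V_7 ← V_5 → V_8
  V_6 is a chain here and V_6 is conditioned on, so the path is blocked at V_6.
Path 4: V_4 ← V_1 → V_6 → V_7 → V_8
  V_6 is a chain here and V_6 is conditioned on, so the path is blocked at V_6.
Every path is blocked, so V_4 and V_8 are d-separated given {V_3, V_5, V_6, V_7}.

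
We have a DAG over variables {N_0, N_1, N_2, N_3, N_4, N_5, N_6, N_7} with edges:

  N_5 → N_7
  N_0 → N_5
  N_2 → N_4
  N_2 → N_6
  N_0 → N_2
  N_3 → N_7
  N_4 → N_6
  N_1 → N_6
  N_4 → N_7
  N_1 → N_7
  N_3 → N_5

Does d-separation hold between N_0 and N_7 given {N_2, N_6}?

No — N_0 and N_7 are not d-separated given {N_2, N_6}.

6 paths connect N_0 and N_7; each must be blocked for d-separation to hold:
Path 1: N_0 → N_5 → N_7
  N_5 is a chain and N_5 is not conditioned on — no node blocks this path, so it is active.
Path 2: N_0 → N_5 ← N_3 → N_7
  N_5 is a collider here and neither N_5 nor any of its descendants is conditioned on, so the collider stays closed — the path is blocked at N_5.
Path 3: N_0 → N_2 → N_6 ← N_1 → N_7
  N_2 is a chain here and N_2 is conditioned on, so the path is blocked at N_2.
Path 4: N_0 → N_2 → N_6 ← N_4 → N_7
  N_2 is a chain here and N_2 is conditioned on, so the path is blocked at N_2.
Path 5: N_0 → N_2 → N_4 → N_6 ← N_1 → N_7
  N_2 is a chain here and N_2 is conditioned on, so the path is blocked at N_2.
Path 6: N_0 → N_2 → N_4 → N_7
  N_2 is a chain here and N_2 is conditioned on, so the path is blocked at N_2.
At least one path is unblocked, so d-separation fails.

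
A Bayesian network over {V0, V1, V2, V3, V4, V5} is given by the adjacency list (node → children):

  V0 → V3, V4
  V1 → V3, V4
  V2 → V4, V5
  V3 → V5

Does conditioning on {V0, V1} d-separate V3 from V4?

Yes

There are 3 undirected paths between V3 and V4; checking each against the conditioning set {V0, V1}:
Path 1: V3 ← V1 → V4
  V1 is a fork here and V1 is conditioned on, so the path is blocked at V1.
Path 2: V3 ← V0 → V4
  V0 is a fork here and V0 is conditioned on, so the path is blocked at V0.
Path 3: V3 → V5 ← V2 → V4
  V5 is a collider here and neither V5 nor any of its descendants is conditioned on, so the collider stays closed — the path is blocked at V5.
All paths are blocked; V3 ⊥ V4 | {V0, V1} holds.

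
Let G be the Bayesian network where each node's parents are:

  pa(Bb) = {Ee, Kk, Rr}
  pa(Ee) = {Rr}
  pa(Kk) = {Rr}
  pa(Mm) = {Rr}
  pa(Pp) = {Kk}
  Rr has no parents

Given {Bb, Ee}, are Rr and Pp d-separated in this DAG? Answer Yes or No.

No

We examine all 3 paths between Rr and Pp:
  1. Rr → Bb ← Kk → Pp — Bb:collider[open]; Kk:fork[open] ⇒ active
  2. Rr → Ee → Bb ← Kk → Pp — Ee:chain[blocks]; Bb:collider[open]; Kk:fork[open] ⇒ blocked
  3. Rr → Kk → Pp — Kk:chain[open] ⇒ active
Because an active path exists, Rr and Pp are not d-separated.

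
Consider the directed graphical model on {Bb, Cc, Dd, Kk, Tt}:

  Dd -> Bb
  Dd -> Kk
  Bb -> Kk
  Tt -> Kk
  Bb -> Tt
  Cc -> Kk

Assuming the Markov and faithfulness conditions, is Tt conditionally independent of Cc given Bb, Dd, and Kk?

We examine all 3 paths between Tt and Cc:
  1. Tt ← Bb → Kk ← Cc — Bb:fork[blocks]; Kk:collider[open] ⇒ blocked
  2. Tt ← Bb ← Dd → Kk ← Cc — Bb:chain[blocks]; Dd:fork[blocks]; Kk:collider[open] ⇒ blocked
  3. Tt → Kk ← Cc — Kk:collider[open] ⇒ active
At least one path is unblocked, so d-separation fails.

No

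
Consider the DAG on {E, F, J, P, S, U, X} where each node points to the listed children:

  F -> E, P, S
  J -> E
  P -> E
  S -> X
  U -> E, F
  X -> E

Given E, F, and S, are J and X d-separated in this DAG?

No

We examine all 4 paths between J and X:
Path 1: J → E ← P ← F → S → X
  F is a fork here and F is conditioned on, so the path is blocked at F.
Path 2: J → E ← F → S → X
  F is a fork here and F is conditioned on, so the path is blocked at F.
Path 3: J → E ← X
  E is a collider and E is conditioned on, which opens it — no node blocks this path, so it is active.
Path 4: J → E ← U → F → S → X
  F is a chain here and F is conditioned on, so the path is blocked at F.
Since the path J → E ← X is active, J and X are not d-separated given {E, F, S}.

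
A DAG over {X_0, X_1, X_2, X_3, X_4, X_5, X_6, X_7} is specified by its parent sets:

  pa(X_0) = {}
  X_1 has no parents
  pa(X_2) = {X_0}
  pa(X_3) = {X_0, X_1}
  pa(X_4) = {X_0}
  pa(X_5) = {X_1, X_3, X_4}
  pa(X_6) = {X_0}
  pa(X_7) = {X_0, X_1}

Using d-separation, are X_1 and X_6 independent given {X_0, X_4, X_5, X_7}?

Yes

We examine all 5 paths between X_1 and X_6:
Path 1: X_1 → X_7 ← X_0 → X_6
  X_0 is a fork here and X_0 is conditioned on, so the path is blocked at X_0.
Path 2: X_1 → X_3 → X_5 ← X_4 ← X_0 → X_6
  X_4 is a chain here and X_4 is conditioned on, so the path is blocked at X_4.
Path 3: X_1 → X_3 ← X_0 → X_6
  X_0 is a fork here and X_0 is conditioned on, so the path is blocked at X_0.
Path 4: X_1 → X_5 ← X_4 ← X_0 → X_6
  X_4 is a chain here and X_4 is conditioned on, so the path is blocked at X_4.
Path 5: X_1 → X_5 ← X_3 ← X_0 → X_6
  X_0 is a fork here and X_0 is conditioned on, so the path is blocked at X_0.
Since every path is blocked, d-separation holds.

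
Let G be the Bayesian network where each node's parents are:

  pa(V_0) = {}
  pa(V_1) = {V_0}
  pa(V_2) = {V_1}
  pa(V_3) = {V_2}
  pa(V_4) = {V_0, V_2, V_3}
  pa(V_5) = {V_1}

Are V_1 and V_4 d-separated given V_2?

No

There are 3 undirected paths between V_1 and V_4; checking each against the conditioning set {V_2}:
Path 1: V_1 ← V_0 → V_4
  V_0 is a fork and V_0 is not conditioned on — no node blocks this path, so it is active.
Path 2: V_1 → V_2 → V_4
  V_2 is a chain here and V_2 is conditioned on, so the path is blocked at V_2.
Path 3: V_1 → V_2 → V_3 → V_4
  V_2 is a chain here and V_2 is conditioned on, so the path is blocked at V_2.
Because an active path exists, V_1 and V_4 are not d-separated.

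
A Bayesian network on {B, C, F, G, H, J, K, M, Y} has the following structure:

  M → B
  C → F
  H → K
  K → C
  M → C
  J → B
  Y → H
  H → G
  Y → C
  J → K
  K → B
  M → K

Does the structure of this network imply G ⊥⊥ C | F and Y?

No

5 paths connect G and C; each must be blocked for d-separation to hold:
  1. G ← H ← Y → C — H:chain[open]; Y:fork[blocks] ⇒ blocked
  2. G ← H → K → B ← M → C — H:fork[open]; K:chain[open]; B:collider[blocks]; M:fork[open] ⇒ blocked
  3. G ← H → K ← J → B ← M → C — H:fork[open]; K:collider[open]; J:fork[open]; B:collider[blocks]; M:fork[open] ⇒ blocked
  4. G ← H → K → C — H:fork[open]; K:chain[open] ⇒ active
  5. G ← H → K ← M → C — H:fork[open]; K:collider[open]; M:fork[open] ⇒ active
Because an active path exists, G and C are not d-separated.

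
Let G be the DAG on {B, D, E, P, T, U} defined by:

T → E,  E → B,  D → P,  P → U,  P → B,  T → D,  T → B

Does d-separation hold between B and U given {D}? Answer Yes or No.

No

We examine all 3 paths between B and U:
  1. B ← T → D → P → U — T:fork[open]; D:chain[blocks]; P:chain[open] ⇒ blocked
  2. B ← P → U — P:fork[open] ⇒ active
  3. B ← E ← T → D → P → U — E:chain[open]; T:fork[open]; D:chain[blocks]; P:chain[open] ⇒ blocked
At least one path is unblocked, so d-separation fails.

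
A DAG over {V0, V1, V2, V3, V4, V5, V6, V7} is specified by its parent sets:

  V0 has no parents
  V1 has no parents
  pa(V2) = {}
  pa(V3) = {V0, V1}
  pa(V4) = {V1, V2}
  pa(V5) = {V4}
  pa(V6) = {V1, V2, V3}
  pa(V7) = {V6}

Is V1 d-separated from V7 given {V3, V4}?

No — V1 and V7 are not d-separated given {V3, V4}.

We examine all 3 paths between V1 and V7:
  1. V1 → V4 ← V2 → V6 → V7 — V4:collider[open]; V2:fork[open]; V6:chain[open] ⇒ active
  2. V1 → V3 → V6 → V7 — V3:chain[blocks]; V6:chain[open] ⇒ blocked
  3. V1 → V6 → V7 — V6:chain[open] ⇒ active
At least one path is unblocked, so d-separation fails.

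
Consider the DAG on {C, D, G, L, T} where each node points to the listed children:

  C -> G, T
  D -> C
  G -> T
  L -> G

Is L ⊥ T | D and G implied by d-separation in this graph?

2 paths connect L and T; each must be blocked for d-separation to hold:
Path 1: L → G ← C → T
  G is a collider and G is conditioned on, which opens it; C is a fork and C is not conditioned on — no node blocks this path, so it is active.
Path 2: L → G → T
  G is a chain here and G is conditioned on, so the path is blocked at G.
Because an active path exists, L and T are not d-separated.

No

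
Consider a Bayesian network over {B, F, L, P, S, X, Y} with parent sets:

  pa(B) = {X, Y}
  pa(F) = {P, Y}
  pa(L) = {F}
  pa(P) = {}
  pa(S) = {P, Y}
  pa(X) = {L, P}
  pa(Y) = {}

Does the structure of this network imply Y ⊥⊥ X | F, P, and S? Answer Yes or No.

Yes

We examine all 5 paths between Y and X:
  1. Y → S ← P → F → L → X — S:collider[open]; P:fork[blocks]; F:chain[blocks]; L:chain[open] ⇒ blocked
  2. Y → S ← P → X — S:collider[open]; P:fork[blocks] ⇒ blocked
  3. Y → B ← X — B:collider[blocks] ⇒ blocked
  4. Y → F → L → X — F:chain[blocks]; L:chain[open] ⇒ blocked
  5. Y → F ← P → X — F:collider[open]; P:fork[blocks] ⇒ blocked
Since every path is blocked, d-separation holds.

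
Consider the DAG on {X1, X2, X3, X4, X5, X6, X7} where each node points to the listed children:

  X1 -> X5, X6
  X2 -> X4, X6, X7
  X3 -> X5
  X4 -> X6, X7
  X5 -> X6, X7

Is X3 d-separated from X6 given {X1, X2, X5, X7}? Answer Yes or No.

Yes

We examine all 6 paths between X3 and X6:
Path 1: X3 → X5 ← X1 → X6
  X1 is a fork here and X1 is conditioned on, so the path is blocked at X1.
Path 2: X3 → X5 → X7 ← X2 → X6
  X5 is a chain here and X5 is conditioned on, so the path is blocked at X5.
Path 3: X3 → X5 → X7 ← X2 → X4 → X6
  X5 is a chain here and X5 is conditioned on, so the path is blocked at X5.
Path 4: X3 → X5 → X7 ← X4 ← X2 → X6
  X5 is a chain here and X5 is conditioned on, so the path is blocked at X5.
Path 5: X3 → X5 → X7 ← X4 → X6
  X5 is a chain here and X5 is conditioned on, so the path is blocked at X5.
Path 6: X3 → X5 → X6
  X5 is a chain here and X5 is conditioned on, so the path is blocked at X5.
Since every path is blocked, d-separation holds.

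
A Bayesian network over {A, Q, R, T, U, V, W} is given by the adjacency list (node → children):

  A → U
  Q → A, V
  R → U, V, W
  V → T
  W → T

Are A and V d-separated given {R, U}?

Enumerating the 3 paths from A to V and testing each for blocking by {R, U}:
  1. A → U ← R → V — U:collider[open]; R:fork[blocks] ⇒ blocked
  2. A → U ← R → W → T ← V — U:collider[open]; R:fork[blocks]; W:chain[open]; T:collider[blocks] ⇒ blocked
  3. A ← Q → V — Q:fork[open] ⇒ active
Since the path A ← Q → V is active, A and V are not d-separated given {R, U}.

No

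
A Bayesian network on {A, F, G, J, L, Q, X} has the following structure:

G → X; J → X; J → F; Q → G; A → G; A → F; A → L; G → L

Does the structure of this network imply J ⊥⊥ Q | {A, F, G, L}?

There are 3 undirected paths between J and Q; checking each against the conditioning set {A, F, G, L}:
Path 1: J → X ← G ← Q
  X is a collider here and neither X nor any of its descendants is conditioned on, so the collider stays closed — the path is blocked at X.
Path 2: J → F ← A → G ← Q
  A is a fork here and A is conditioned on, so the path is blocked at A.
Path 3: J → F ← A → L ← G ← Q
  A is a fork here and A is conditioned on, so the path is blocked at A.
Every path is blocked, so J and Q are d-separated given {A, F, G, L}.

Yes — J and Q are d-separated given {A, F, G, L}.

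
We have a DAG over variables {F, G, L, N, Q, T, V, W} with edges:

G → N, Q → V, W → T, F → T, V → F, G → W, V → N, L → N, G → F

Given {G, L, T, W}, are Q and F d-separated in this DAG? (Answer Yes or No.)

No — Q and F are not d-separated given {G, L, T, W}.

Enumerating the 3 paths from Q to F and testing each for blocking by {G, L, T, W}:
Path 1: Q → V → N ← G → F
  N is a collider here and neither N nor any of its descendants is conditioned on, so the collider stays closed — the path is blocked at N.
Path 2: Q → V → N ← G → W → T ← F
  N is a collider here and neither N nor any of its descendants is conditioned on, so the collider stays closed — the path is blocked at N.
Path 3: Q → V → F
  V is a chain and V is not conditioned on — no node blocks this path, so it is active.
Since the path Q → V → F is active, Q and F are not d-separated given {G, L, T, W}.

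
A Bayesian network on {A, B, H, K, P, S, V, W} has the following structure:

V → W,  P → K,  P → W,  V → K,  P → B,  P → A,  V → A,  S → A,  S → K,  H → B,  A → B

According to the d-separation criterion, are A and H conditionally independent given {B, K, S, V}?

Enumerating the 6 paths from A to H and testing each for blocking by {B, K, S, V}:
  1. A ← V → K ← P → B ← H — V:fork[blocks]; K:collider[open]; P:fork[open]; B:collider[open] ⇒ blocked
  2. A ← V → W ← P → B ← H — V:fork[blocks]; W:collider[blocks]; P:fork[open]; B:collider[open] ⇒ blocked
  3. A ← P → B ← H — P:fork[open]; B:collider[open] ⇒ active
  4. A ← S → K ← V → W ← P → B ← H — S:fork[blocks]; K:collider[open]; V:fork[blocks]; W:collider[blocks]; P:fork[open]; B:collider[open] ⇒ blocked
  5. A ← S → K ← P → B ← H — S:fork[blocks]; K:collider[open]; P:fork[open]; B:collider[open] ⇒ blocked
  6. A → B ← H — B:collider[open] ⇒ active
Because an active path exists, A and H are not d-separated.

No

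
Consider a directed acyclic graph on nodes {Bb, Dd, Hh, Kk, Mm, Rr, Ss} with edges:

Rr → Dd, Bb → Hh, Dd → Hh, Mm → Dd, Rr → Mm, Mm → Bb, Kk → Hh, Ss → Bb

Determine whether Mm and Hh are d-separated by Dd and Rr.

We examine all 3 paths between Mm and Hh:
  1. Mm ← Rr → Dd → Hh — Rr:fork[blocks]; Dd:chain[blocks] ⇒ blocked
  2. Mm → Dd → Hh — Dd:chain[blocks] ⇒ blocked
  3. Mm → Bb → Hh — Bb:chain[open] ⇒ active
Since the path Mm → Bb → Hh is active, Mm and Hh are not d-separated given {Dd, Rr}.

No — Mm and Hh are not d-separated given {Dd, Rr}.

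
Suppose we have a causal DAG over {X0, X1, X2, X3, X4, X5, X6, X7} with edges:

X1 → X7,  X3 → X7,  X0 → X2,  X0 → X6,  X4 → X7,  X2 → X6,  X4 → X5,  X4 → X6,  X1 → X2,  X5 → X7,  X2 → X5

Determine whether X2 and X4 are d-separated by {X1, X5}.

No

There are 6 undirected paths between X2 and X4; checking each against the conditioning set {X1, X5}:
Path 1: X2 → X6 ← X4
  X6 is a collider here and neither X6 nor any of its descendants is conditioned on, so the collider stays closed — the path is blocked at X6.
Path 2: X2 ← X0 → X6 ← X4
  X6 is a collider here and neither X6 nor any of its descendants is conditioned on, so the collider stays closed — the path is blocked at X6.
Path 3: X2 ← X1 → X7 ← X4
  X1 is a fork here and X1 is conditioned on, so the path is blocked at X1.
Path 4: X2 ← X1 → X7 ← X5 ← X4
  X1 is a fork here and X1 is conditioned on, so the path is blocked at X1.
Path 5: X2 → X5 → X7 ← X4
  X5 is a chain here and X5 is conditioned on, so the path is blocked at X5.
Path 6: X2 → X5 ← X4
  X5 is a collider and X5 is conditioned on, which opens it — no node blocks this path, so it is active.
Because an active path exists, X2 and X4 are not d-separated.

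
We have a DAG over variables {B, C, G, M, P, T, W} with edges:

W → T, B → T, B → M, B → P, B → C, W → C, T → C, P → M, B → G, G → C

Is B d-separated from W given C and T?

No

Enumerating the 6 paths from B to W and testing each for blocking by {C, T}:
Path 1: B → C ← W
  C is a collider and C is conditioned on, which opens it — no node blocks this path, so it is active.
Path 2: B → C ← T ← W
  T is a chain here and T is conditioned on, so the path is blocked at T.
Path 3: B → G → C ← W
  G is a chain and G is not conditioned on; C is a collider and C is conditioned on, which opens it — no node blocks this path, so it is active.
Path 4: B → G → C ← T ← W
  T is a chain here and T is conditioned on, so the path is blocked at T.
Path 5: B → T ← W
  T is a collider and T is conditioned on, which opens it — no node blocks this path, so it is active.
Path 6: B → T → C ← W
  T is a chain here and T is conditioned on, so the path is blocked at T.
Because an active path exists, B and W are not d-separated.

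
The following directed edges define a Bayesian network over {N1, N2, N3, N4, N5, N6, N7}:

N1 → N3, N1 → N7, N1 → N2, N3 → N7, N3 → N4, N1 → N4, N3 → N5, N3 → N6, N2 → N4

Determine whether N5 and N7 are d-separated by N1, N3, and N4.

Yes

We examine all 4 paths between N5 and N7:
  1. N5 ← N3 → N7 — N3:fork[blocks] ⇒ blocked
  2. N5 ← N3 ← N1 → N7 — N3:chain[blocks]; N1:fork[blocks] ⇒ blocked
  3. N5 ← N3 → N4 ← N2 ← N1 → N7 — N3:fork[blocks]; N4:collider[open]; N2:chain[open]; N1:fork[blocks] ⇒ blocked
  4. N5 ← N3 → N4 ← N1 → N7 — N3:fork[blocks]; N4:collider[open]; N1:fork[blocks] ⇒ blocked
All paths are blocked; N5 ⊥ N7 | {N1, N3, N4} holds.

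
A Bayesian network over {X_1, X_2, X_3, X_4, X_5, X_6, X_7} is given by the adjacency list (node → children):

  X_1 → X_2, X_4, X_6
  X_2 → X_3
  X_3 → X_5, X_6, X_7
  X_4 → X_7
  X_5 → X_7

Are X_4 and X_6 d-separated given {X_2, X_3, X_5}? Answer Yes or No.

No

There are 6 undirected paths between X_4 and X_6; checking each against the conditioning set {X_2, X_3, X_5}:
  1. X_4 → X_7 ← X_3 → X_6 — X_7:collider[blocks]; X_3:fork[blocks] ⇒ blocked
  2. X_4 → X_7 ← X_3 ← X_2 ← X_1 → X_6 — X_7:collider[blocks]; X_3:chain[blocks]; X_2:chain[blocks]; X_1:fork[open] ⇒ blocked
  3. X_4 → X_7 ← X_5 ← X_3 → X_6 — X_7:collider[blocks]; X_5:chain[blocks]; X_3:fork[blocks] ⇒ blocked
  4. X_4 → X_7 ← X_5 ← X_3 ← X_2 ← X_1 → X_6 — X_7:collider[blocks]; X_5:chain[blocks]; X_3:chain[blocks]; X_2:chain[blocks]; X_1:fork[open] ⇒ blocked
  5. X_4 ← X_1 → X_6 — X_1:fork[open] ⇒ active
  6. X_4 ← X_1 → X_2 → X_3 → X_6 — X_1:fork[open]; X_2:chain[blocks]; X_3:chain[blocks] ⇒ blocked
Since the path X_4 ← X_1 → X_6 is active, X_4 and X_6 are not d-separated given {X_2, X_3, X_5}.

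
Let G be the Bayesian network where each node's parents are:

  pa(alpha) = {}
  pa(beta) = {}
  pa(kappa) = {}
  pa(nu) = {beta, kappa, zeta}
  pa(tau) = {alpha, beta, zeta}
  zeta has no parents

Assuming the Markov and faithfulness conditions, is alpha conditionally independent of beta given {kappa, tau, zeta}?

Enumerating the 2 paths from alpha to beta and testing each for blocking by {kappa, tau, zeta}:
Path 1: alpha → tau ← beta
  tau is a collider and tau is conditioned on, which opens it — no node blocks this path, so it is active.
Path 2: alpha → tau ← zeta → nu ← beta
  zeta is a fork here and zeta is conditioned on, so the path is blocked at zeta.
At least one path is unblocked, so d-separation fails.

No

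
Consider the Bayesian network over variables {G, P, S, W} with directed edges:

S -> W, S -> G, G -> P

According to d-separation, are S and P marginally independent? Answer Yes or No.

No

There is one path between S and P:
Path 1: S → G → P
  G is a chain and G is not conditioned on — no node blocks this path, so it is active.
At least one path is unblocked, so d-separation fails.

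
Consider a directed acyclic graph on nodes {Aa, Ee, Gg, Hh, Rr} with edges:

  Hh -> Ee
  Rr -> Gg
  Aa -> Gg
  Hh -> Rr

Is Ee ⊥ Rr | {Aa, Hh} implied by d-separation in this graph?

Yes

Only one path connects Ee and Rr:
Path 1: Ee ← Hh → Rr
  Hh is a fork here and Hh is conditioned on, so the path is blocked at Hh.
Every path is blocked, so Ee and Rr are d-separated given {Aa, Hh}.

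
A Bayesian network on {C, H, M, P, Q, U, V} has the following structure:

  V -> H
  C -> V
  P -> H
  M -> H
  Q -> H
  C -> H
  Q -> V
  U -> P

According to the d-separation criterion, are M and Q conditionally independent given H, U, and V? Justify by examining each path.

Enumerating the 3 paths from M to Q and testing each for blocking by {H, U, V}:
Path 1: M → H ← V ← Q
  V is a chain here and V is conditioned on, so the path is blocked at V.
Path 2: M → H ← Q
  H is a collider and H is conditioned on, which opens it — no node blocks this path, so it is active.
Path 3: M → H ← C → V ← Q
  H is a collider and H is conditioned on, which opens it; C is a fork and C is not conditioned on; V is a collider and V is conditioned on, which opens it — no node blocks this path, so it is active.
Since the path M → H ← Q is active, M and Q are not d-separated given {H, U, V}.

No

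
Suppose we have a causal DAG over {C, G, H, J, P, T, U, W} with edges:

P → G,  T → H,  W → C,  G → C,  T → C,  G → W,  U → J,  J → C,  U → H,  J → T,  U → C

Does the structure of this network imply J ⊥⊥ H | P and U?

Enumerating the 6 paths from J to H and testing each for blocking by {P, U}:
Path 1: J → T → H
  T is a chain and T is not conditioned on — no node blocks this path, so it is active.
Path 2: J → T → C ← U → H
  C is a collider here and neither C nor any of its descendants is conditioned on, so the collider stays closed — the path is blocked at C.
Path 3: J ← U → H
  U is a fork here and U is conditioned on, so the path is blocked at U.
Path 4: J ← U → C ← T → H
  U is a fork here and U is conditioned on, so the path is blocked at U.
Path 5: J → C ← T → H
  C is a collider here and neither C nor any of its descendants is conditioned on, so the collider stays closed — the path is blocked at C.
Path 6: J → C ← U → H
  C is a collider here and neither C nor any of its descendants is conditioned on, so the collider stays closed — the path is blocked at C.
Since the path J → T → H is active, J and H are not d-separated given {P, U}.

No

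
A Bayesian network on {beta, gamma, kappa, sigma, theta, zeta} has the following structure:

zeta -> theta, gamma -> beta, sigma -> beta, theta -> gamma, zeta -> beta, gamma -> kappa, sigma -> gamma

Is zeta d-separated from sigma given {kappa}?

No

4 paths connect zeta and sigma; each must be blocked for d-separation to hold:
Path 1: zeta → theta → gamma ← sigma
  theta is a chain and theta is not conditioned on; gamma is a collider and its descendant kappa is conditioned on, which opens it — no node blocks this path, so it is active.
Path 2: zeta → theta → gamma → beta ← sigma
  beta is a collider here and neither beta nor any of its descendants is conditioned on, so the collider stays closed — the path is blocked at beta.
Path 3: zeta → beta ← sigma
  beta is a collider here and neither beta nor any of its descendants is conditioned on, so the collider stays closed — the path is blocked at beta.
Path 4: zeta → beta ← gamma ← sigma
  beta is a collider here and neither beta nor any of its descendants is conditioned on, so the collider stays closed — the path is blocked at beta.
At least one path is unblocked, so d-separation fails.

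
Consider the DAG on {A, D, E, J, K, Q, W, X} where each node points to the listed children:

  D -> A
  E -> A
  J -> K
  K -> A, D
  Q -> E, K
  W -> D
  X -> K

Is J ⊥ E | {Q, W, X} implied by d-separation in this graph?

Yes

There are 3 undirected paths between J and E; checking each against the conditioning set {Q, W, X}:
  1. J → K → A ← E — K:chain[open]; A:collider[blocks] ⇒ blocked
  2. J → K → D → A ← E — K:chain[open]; D:chain[open]; A:collider[blocks] ⇒ blocked
  3. J → K ← Q → E — K:collider[blocks]; Q:fork[blocks] ⇒ blocked
Since every path is blocked, d-separation holds.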